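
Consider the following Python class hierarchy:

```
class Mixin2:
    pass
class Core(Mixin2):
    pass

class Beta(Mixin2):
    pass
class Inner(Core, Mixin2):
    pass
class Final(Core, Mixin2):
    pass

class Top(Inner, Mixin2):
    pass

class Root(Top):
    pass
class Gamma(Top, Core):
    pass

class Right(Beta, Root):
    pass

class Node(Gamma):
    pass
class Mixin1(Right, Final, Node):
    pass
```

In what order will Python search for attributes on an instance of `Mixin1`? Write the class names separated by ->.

Mixin1 -> Right -> Beta -> Root -> Final -> Node -> Gamma -> Top -> Inner -> Core -> Mixin2 -> object

L[Mixin1] = Mixin1 + merge(L[Right], L[Final], L[Node], [Right Final Node])
  take Right:  [Right Beta Root Top Inner Core Mixin2 object] + [Final Core Mixin2 object] + [Node Gamma Top Inner Core Mixin2 object] + [Right Final Node]
  take Beta:  [Beta Root Top Inner Core Mixin2 object] + [Final Core Mixin2 object] + [Node Gamma Top Inner Core Mixin2 object] + [Final Node]
  take Root:  [Root Top Inner Core Mixin2 object] + [Final Core Mixin2 object] + [Node Gamma Top Inner Core Mixin2 object] + [Final Node]
  take Final:  [Top Inner Core Mixin2 object] + [Final Core Mixin2 object] + [Node Gamma Top Inner Core Mixin2 object] + [Final Node]
  take Node:  [Top Inner Core Mixin2 object] + [Core Mixin2 object] + [Node Gamma Top Inner Core Mixin2 object] + [Node]
  take Gamma:  [Top Inner Core Mixin2 object] + [Core Mixin2 object] + [Gamma Top Inner Core Mixin2 object]
  take Top:  [Top Inner Core Mixin2 object] + [Core Mixin2 object] + [Top Inner Core Mixin2 object]
  take Inner:  [Inner Core Mixin2 object] + [Core Mixin2 object] + [Inner Core Mixin2 object]
  take Core:  [Core Mixin2 object] + [Core Mixin2 object] + [Core Mixin2 object]
  take Mixin2:  [Mixin2 object] + [Mixin2 object] + [Mixin2 object]
  take object:  [object] + [object] + [object]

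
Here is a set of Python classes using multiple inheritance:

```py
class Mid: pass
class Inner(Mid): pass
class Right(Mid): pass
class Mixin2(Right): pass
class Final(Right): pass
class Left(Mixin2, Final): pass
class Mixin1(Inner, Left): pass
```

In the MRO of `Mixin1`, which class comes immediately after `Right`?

L[Mixin1] = Mixin1 + merge(L[Inner], L[Left], [Inner Left])
  take Inner:  [Inner Mid object] + [Left Mixin2 Final Right Mid object] + [Inner Left]
  take Left:  [Mid object] + [Left Mixin2 Final Right Mid object] + [Left]
  take Mixin2:  [Mid object] + [Mixin2 Final Right Mid object]
  take Final:  [Mid object] + [Final Right Mid object]
  take Right:  [Mid object] + [Right Mid object]
  take Mid:  [Mid object] + [Mid object]
  take object:  [object] + [object]
MRO: Mixin1 Inner Left Mixin2 Final Right Mid object
Right is at position 5; next is Mid.

Mid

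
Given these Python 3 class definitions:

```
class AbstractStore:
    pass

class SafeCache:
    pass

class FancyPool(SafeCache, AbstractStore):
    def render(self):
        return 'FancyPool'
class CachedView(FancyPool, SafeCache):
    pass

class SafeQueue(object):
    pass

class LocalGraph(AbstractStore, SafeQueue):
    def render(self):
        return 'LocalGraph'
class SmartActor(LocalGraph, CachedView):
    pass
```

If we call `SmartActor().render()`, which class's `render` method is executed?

L[SmartActor] = SmartActor + merge(L[LocalGraph], L[CachedView], [LocalGraph CachedView])
  take LocalGraph:  [LocalGraph AbstractStore SafeQueue object] + [CachedView FancyPool SafeCache AbstractStore object] + [LocalGraph CachedView]
  take CachedView:  [AbstractStore SafeQueue object] + [CachedView FancyPool SafeCache AbstractStore object] + [CachedView]
  take FancyPool:  [AbstractStore SafeQueue object] + [FancyPool SafeCache AbstractStore object]
  take SafeCache:  [AbstractStore SafeQueue object] + [SafeCache AbstractStore object]
  take AbstractStore:  [AbstractStore SafeQueue object] + [AbstractStore object]
  take SafeQueue:  [SafeQueue object] + [object]
  take object:  [object] + [object]
MRO: SmartActor LocalGraph CachedView FancyPool SafeCache AbstractStore SafeQueue object
render is defined in: FancyPool, LocalGraph. First along the MRO is LocalGraph.

LocalGraph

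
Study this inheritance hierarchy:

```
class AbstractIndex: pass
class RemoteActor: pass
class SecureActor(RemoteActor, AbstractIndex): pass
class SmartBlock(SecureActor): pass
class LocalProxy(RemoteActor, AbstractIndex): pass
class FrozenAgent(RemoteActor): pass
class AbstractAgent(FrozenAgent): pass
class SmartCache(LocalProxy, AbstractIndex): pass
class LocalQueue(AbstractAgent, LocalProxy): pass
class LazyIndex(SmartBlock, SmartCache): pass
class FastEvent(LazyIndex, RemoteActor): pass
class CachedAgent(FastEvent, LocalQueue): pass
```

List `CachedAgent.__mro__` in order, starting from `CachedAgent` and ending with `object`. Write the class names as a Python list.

L[CachedAgent] = CachedAgent + merge(L[FastEvent], L[LocalQueue], [FastEvent LocalQueue])
  take FastEvent:  [FastEvent LazyIndex SmartBlock SecureActor SmartCache LocalProxy RemoteActor AbstractIndex object] + [LocalQueue AbstractAgent FrozenAgent LocalProxy RemoteActor AbstractIndex object] + [FastEvent LocalQueue]
  take LazyIndex:  [LazyIndex SmartBlock SecureActor SmartCache LocalProxy RemoteActor AbstractIndex object] + [LocalQueue AbstractAgent FrozenAgent LocalProxy RemoteActor AbstractIndex object] + [LocalQueue]
  take SmartBlock:  [SmartBlock SecureActor SmartCache LocalProxy RemoteActor AbstractIndex object] + [LocalQueue AbstractAgent FrozenAgent LocalProxy RemoteActor AbstractIndex object] + [LocalQueue]
  take SecureActor:  [SecureActor SmartCache LocalProxy RemoteActor AbstractIndex object] + [LocalQueue AbstractAgent FrozenAgent LocalProxy RemoteActor AbstractIndex object] + [LocalQueue]
  take SmartCache:  [SmartCache LocalProxy RemoteActor AbstractIndex object] + [LocalQueue AbstractAgent FrozenAgent LocalProxy RemoteActor AbstractIndex object] + [LocalQueue]
  take LocalQueue:  [LocalProxy RemoteActor AbstractIndex object] + [LocalQueue AbstractAgent FrozenAgent LocalProxy RemoteActor AbstractIndex object] + [LocalQueue]
  take AbstractAgent:  [LocalProxy RemoteActor AbstractIndex object] + [AbstractAgent FrozenAgent LocalProxy RemoteActor AbstractIndex object]
  take FrozenAgent:  [LocalProxy RemoteActor AbstractIndex object] + [FrozenAgent LocalProxy RemoteActor AbstractIndex object]
  take LocalProxy:  [LocalProxy RemoteActor AbstractIndex object] + [LocalProxy RemoteActor AbstractIndex object]
  take RemoteActor:  [RemoteActor AbstractIndex object] + [RemoteActor AbstractIndex object]
  take AbstractIndex:  [AbstractIndex object] + [AbstractIndex object]
  take object:  [object] + [object]

[CachedAgent, FastEvent, LazyIndex, SmartBlock, SecureActor, SmartCache, LocalQueue, AbstractAgent, FrozenAgent, LocalProxy, RemoteActor, AbstractIndex, object]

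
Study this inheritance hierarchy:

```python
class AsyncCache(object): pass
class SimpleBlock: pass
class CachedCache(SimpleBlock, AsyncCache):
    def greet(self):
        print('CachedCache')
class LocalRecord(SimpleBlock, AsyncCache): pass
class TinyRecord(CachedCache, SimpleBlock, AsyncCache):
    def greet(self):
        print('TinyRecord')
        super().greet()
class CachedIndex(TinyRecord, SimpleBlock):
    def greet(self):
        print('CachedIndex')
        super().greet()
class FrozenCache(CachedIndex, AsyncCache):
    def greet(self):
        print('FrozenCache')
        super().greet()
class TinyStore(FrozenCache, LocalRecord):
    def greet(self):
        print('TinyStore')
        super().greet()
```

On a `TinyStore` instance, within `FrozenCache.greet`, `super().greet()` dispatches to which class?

L[TinyStore] = TinyStore + merge(L[FrozenCache], L[LocalRecord], [FrozenCache LocalRecord])
  take FrozenCache:  [FrozenCache CachedIndex TinyRecord CachedCache SimpleBlock AsyncCache object] + [LocalRecord SimpleBlock AsyncCache object] + [FrozenCache LocalRecord]
  take CachedIndex:  [CachedIndex TinyRecord CachedCache SimpleBlock AsyncCache object] + [LocalRecord SimpleBlock AsyncCache object] + [LocalRecord]
  take TinyRecord:  [TinyRecord CachedCache SimpleBlock AsyncCache object] + [LocalRecord SimpleBlock AsyncCache object] + [LocalRecord]
  take CachedCache:  [CachedCache SimpleBlock AsyncCache object] + [LocalRecord SimpleBlock AsyncCache object] + [LocalRecord]
  take LocalRecord:  [SimpleBlock AsyncCache object] + [LocalRecord SimpleBlock AsyncCache object] + [LocalRecord]
  take SimpleBlock:  [SimpleBlock AsyncCache object] + [SimpleBlock AsyncCache object]
  take AsyncCache:  [AsyncCache object] + [AsyncCache object]
  take object:  [object] + [object]
MRO: TinyStore FrozenCache CachedIndex TinyRecord CachedCache LocalRecord SimpleBlock AsyncCache object
super() in FrozenCache.greet on a TinyStore instance goes to the class after FrozenCache in TinyStore's MRO: CachedIndex.

CachedIndex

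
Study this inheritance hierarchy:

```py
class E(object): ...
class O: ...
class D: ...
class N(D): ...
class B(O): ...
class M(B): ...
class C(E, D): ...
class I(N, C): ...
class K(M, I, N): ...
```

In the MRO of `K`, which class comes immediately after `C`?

E

L[K] = K + merge(L[M], L[I], L[N], [M I N])
  take M:  [M B O object] + [I N C E D object] + [N D object] + [M I N]
  take B:  [B O object] + [I N C E D object] + [N D object] + [I N]
  take O:  [O object] + [I N C E D object] + [N D object] + [I N]
  take I:  [object] + [I N C E D object] + [N D object] + [I N]
  take N:  [object] + [N C E D object] + [N D object] + [N]
  take C:  [object] + [C E D object] + [D object]
  take E:  [object] + [E D object] + [D object]
  take D:  [object] + [D object] + [D object]
  take object:  [object] + [object] + [object]
MRO: K M B O I N C E D object
C is at position 6; next is E.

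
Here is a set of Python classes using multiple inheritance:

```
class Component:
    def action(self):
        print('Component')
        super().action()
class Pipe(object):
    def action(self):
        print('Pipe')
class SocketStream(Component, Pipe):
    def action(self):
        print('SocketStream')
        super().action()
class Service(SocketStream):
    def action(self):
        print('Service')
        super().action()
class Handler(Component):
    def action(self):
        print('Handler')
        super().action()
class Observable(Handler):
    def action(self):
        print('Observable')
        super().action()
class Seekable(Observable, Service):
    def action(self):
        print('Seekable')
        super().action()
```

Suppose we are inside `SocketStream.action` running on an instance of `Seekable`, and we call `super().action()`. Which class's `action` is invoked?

L[Seekable] = Seekable + merge(L[Observable], L[Service], [Observable Service])
  take Observable:  [Observable Handler Component object] + [Service SocketStream Component Pipe object] + [Observable Service]
  take Handler:  [Handler Component object] + [Service SocketStream Component Pipe object] + [Service]
  take Service:  [Component object] + [Service SocketStream Component Pipe object] + [Service]
  take SocketStream:  [Component object] + [SocketStream Component Pipe object]
  take Component:  [Component object] + [Component Pipe object]
  take Pipe:  [object] + [Pipe object]
  take object:  [object] + [object]
MRO: Seekable Observable Handler Service SocketStream Component Pipe object
super() in SocketStream.action on a Seekable instance goes to the class after SocketStream in Seekable's MRO: Component.

Component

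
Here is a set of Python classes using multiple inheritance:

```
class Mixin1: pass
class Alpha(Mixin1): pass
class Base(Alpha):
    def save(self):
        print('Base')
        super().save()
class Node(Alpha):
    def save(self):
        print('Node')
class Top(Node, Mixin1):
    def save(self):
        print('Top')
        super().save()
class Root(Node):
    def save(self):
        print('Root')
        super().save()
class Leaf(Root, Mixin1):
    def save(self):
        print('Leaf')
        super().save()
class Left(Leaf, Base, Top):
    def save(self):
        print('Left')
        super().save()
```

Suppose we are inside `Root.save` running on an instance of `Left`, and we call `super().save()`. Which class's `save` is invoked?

Base

L[Left] = Left + merge(L[Leaf], L[Base], L[Top], [Leaf Base Top])
  take Leaf:  [Leaf Root Node Alpha Mixin1 object] + [Base Alpha Mixin1 object] + [Top Node Alpha Mixin1 object] + [Leaf Base Top]
  take Root:  [Root Node Alpha Mixin1 object] + [Base Alpha Mixin1 object] + [Top Node Alpha Mixin1 object] + [Base Top]
  take Base:  [Node Alpha Mixin1 object] + [Base Alpha Mixin1 object] + [Top Node Alpha Mixin1 object] + [Base Top]
  take Top:  [Node Alpha Mixin1 object] + [Alpha Mixin1 object] + [Top Node Alpha Mixin1 object] + [Top]
  take Node:  [Node Alpha Mixin1 object] + [Alpha Mixin1 object] + [Node Alpha Mixin1 object]
  take Alpha:  [Alpha Mixin1 object] + [Alpha Mixin1 object] + [Alpha Mixin1 object]
  take Mixin1:  [Mixin1 object] + [Mixin1 object] + [Mixin1 object]
  take object:  [object] + [object] + [object]
MRO: Left Leaf Root Base Top Node Alpha Mixin1 object
super() in Root.save on a Left instance goes to the class after Root in Left's MRO: Base.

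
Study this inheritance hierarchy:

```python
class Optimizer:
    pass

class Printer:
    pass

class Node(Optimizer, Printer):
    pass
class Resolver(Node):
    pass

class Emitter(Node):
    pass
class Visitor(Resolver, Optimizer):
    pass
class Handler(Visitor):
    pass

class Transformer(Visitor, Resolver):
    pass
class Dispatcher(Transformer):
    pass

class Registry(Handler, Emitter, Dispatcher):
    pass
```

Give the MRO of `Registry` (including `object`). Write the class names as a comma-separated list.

L[Registry] = Registry + merge(L[Handler], L[Emitter], L[Dispatcher], [Handler Emitter Dispatcher])
  take Handler:  [Handler Visitor Resolver Node Optimizer Printer object] + [Emitter Node Optimizer Printer object] + [Dispatcher Transformer Visitor Resolver Node Optimizer Printer object] + [Handler Emitter Dispatcher]
  take Emitter:  [Visitor Resolver Node Optimizer Printer object] + [Emitter Node Optimizer Printer object] + [Dispatcher Transformer Visitor Resolver Node Optimizer Printer object] + [Emitter Dispatcher]
  take Dispatcher:  [Visitor Resolver Node Optimizer Printer object] + [Node Optimizer Printer object] + [Dispatcher Transformer Visitor Resolver Node Optimizer Printer object] + [Dispatcher]
  take Transformer:  [Visitor Resolver Node Optimizer Printer object] + [Node Optimizer Printer object] + [Transformer Visitor Resolver Node Optimizer Printer object]
  take Visitor:  [Visitor Resolver Node Optimizer Printer object] + [Node Optimizer Printer object] + [Visitor Resolver Node Optimizer Printer object]
  take Resolver:  [Resolver Node Optimizer Printer object] + [Node Optimizer Printer object] + [Resolver Node Optimizer Printer object]
  take Node:  [Node Optimizer Printer object] + [Node Optimizer Printer object] + [Node Optimizer Printer object]
  take Optimizer:  [Optimizer Printer object] + [Optimizer Printer object] + [Optimizer Printer object]
  take Printer:  [Printer object] + [Printer object] + [Printer object]
  take object:  [object] + [object] + [object]

Registry, Handler, Emitter, Dispatcher, Transformer, Visitor, Resolver, Node, Optimizer, Printer, object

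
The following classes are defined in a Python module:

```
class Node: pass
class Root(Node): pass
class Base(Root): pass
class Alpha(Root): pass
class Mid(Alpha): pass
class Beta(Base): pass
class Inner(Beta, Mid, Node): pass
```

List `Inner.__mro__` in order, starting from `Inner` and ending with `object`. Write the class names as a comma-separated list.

L[Inner] = Inner + merge(L[Beta], L[Mid], L[Node], [Beta Mid Node])
  take Beta:  [Beta Base Root Node object] + [Mid Alpha Root Node object] + [Node object] + [Beta Mid Node]
  take Base:  [Base Root Node object] + [Mid Alpha Root Node object] + [Node object] + [Mid Node]
  take Mid:  [Root Node object] + [Mid Alpha Root Node object] + [Node object] + [Mid Node]
  take Alpha:  [Root Node object] + [Alpha Root Node object] + [Node object] + [Node]
  take Root:  [Root Node object] + [Root Node object] + [Node object] + [Node]
  take Node:  [Node object] + [Node object] + [Node object] + [Node]
  take object:  [object] + [object] + [object]

Inner, Beta, Base, Mid, Alpha, Root, Node, object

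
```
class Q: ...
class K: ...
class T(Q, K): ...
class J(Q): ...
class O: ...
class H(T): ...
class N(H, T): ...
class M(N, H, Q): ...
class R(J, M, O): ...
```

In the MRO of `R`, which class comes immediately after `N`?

H

L[R] = R + merge(L[J], L[M], L[O], [J M O])
  take J:  [J Q object] + [M N H T Q K object] + [O object] + [J M O]
  take M:  [Q object] + [M N H T Q K object] + [O object] + [M O]
  take N:  [Q object] + [N H T Q K object] + [O object] + [O]
  take H:  [Q object] + [H T Q K object] + [O object] + [O]
  take T:  [Q object] + [T Q K object] + [O object] + [O]
  take Q:  [Q object] + [Q K object] + [O object] + [O]
  take K:  [object] + [K object] + [O object] + [O]
  take O:  [object] + [object] + [O object] + [O]
  take object:  [object] + [object] + [object]
MRO: R J M N H T Q K O object
N is at position 3; next is H.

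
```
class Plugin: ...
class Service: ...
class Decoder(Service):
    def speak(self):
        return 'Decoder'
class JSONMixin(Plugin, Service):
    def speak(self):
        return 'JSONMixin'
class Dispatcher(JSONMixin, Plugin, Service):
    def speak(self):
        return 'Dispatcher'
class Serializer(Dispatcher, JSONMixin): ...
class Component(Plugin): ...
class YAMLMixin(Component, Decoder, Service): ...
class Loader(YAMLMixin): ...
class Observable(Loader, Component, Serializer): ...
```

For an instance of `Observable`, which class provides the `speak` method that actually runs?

Dispatcher

L[Observable] = Observable + merge(L[Loader], L[Component], L[Serializer], [Loader Component Serializer])
  take Loader:  [Loader YAMLMixin Component Plugin Decoder Service object] + [Component Plugin object] + [Serializer Dispatcher JSONMixin Plugin Service object] + [Loader Component Serializer]
  take YAMLMixin:  [YAMLMixin Component Plugin Decoder Service object] + [Component Plugin object] + [Serializer Dispatcher JSONMixin Plugin Service object] + [Component Serializer]
  take Component:  [Component Plugin Decoder Service object] + [Component Plugin object] + [Serializer Dispatcher JSONMixin Plugin Service object] + [Component Serializer]
  take Serializer:  [Plugin Decoder Service object] + [Plugin object] + [Serializer Dispatcher JSONMixin Plugin Service object] + [Serializer]
  take Dispatcher:  [Plugin Decoder Service object] + [Plugin object] + [Dispatcher JSONMixin Plugin Service object]
  take JSONMixin:  [Plugin Decoder Service object] + [Plugin object] + [JSONMixin Plugin Service object]
  take Plugin:  [Plugin Decoder Service object] + [Plugin object] + [Plugin Service object]
  take Decoder:  [Decoder Service object] + [object] + [Service object]
  take Service:  [Service object] + [object] + [Service object]
  take object:  [object] + [object] + [object]
MRO: Observable Loader YAMLMixin Component Serializer Dispatcher JSONMixin Plugin Decoder Service object
speak is defined in: Decoder, Dispatcher, JSONMixin. First along the MRO is Dispatcher.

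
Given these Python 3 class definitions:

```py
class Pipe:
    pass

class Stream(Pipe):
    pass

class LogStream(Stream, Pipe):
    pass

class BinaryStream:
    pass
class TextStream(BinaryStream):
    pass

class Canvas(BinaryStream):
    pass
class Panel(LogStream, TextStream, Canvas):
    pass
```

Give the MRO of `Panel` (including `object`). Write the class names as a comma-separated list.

Panel, LogStream, Stream, Pipe, TextStream, Canvas, BinaryStream, object

L[Panel] = Panel + merge(L[LogStream], L[TextStream], L[Canvas], [LogStream TextStream Canvas])
  take LogStream:  [LogStream Stream Pipe object] + [TextStream BinaryStream object] + [Canvas BinaryStream object] + [LogStream TextStream Canvas]
  take Stream:  [Stream Pipe object] + [TextStream BinaryStream object] + [Canvas BinaryStream object] + [TextStream Canvas]
  take Pipe:  [Pipe object] + [TextStream BinaryStream object] + [Canvas BinaryStream object] + [TextStream Canvas]
  take TextStream:  [object] + [TextStream BinaryStream object] + [Canvas BinaryStream object] + [TextStream Canvas]
  take Canvas:  [object] + [BinaryStream object] + [Canvas BinaryStream object] + [Canvas]
  take BinaryStream:  [object] + [BinaryStream object] + [BinaryStream object]
  take object:  [object] + [object] + [object]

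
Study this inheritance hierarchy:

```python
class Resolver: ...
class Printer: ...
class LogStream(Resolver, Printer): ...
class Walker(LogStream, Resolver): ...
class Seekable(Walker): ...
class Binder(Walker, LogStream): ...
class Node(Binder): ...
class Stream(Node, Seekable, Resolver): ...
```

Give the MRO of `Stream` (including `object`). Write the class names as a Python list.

[Stream, Node, Binder, Seekable, Walker, LogStream, Resolver, Printer, object]

L[Stream] = Stream + merge(L[Node], L[Seekable], L[Resolver], [Node Seekable Resolver])
  take Node:  [Node Binder Walker LogStream Resolver Printer object] + [Seekable Walker LogStream Resolver Printer object] + [Resolver object] + [Node Seekable Resolver]
  take Binder:  [Binder Walker LogStream Resolver Printer object] + [Seekable Walker LogStream Resolver Printer object] + [Resolver object] + [Seekable Resolver]
  take Seekable:  [Walker LogStream Resolver Printer object] + [Seekable Walker LogStream Resolver Printer object] + [Resolver object] + [Seekable Resolver]
  take Walker:  [Walker LogStream Resolver Printer object] + [Walker LogStream Resolver Printer object] + [Resolver object] + [Resolver]
  take LogStream:  [LogStream Resolver Printer object] + [LogStream Resolver Printer object] + [Resolver object] + [Resolver]
  take Resolver:  [Resolver Printer object] + [Resolver Printer object] + [Resolver object] + [Resolver]
  take Printer:  [Printer object] + [Printer object] + [object]
  take object:  [object] + [object] + [object]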